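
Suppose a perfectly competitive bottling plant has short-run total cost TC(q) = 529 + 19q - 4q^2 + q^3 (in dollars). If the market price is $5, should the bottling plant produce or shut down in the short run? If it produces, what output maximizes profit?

From TC, MC = TC'(q) = 19 - 8q + 3q^2 and AVC = VC/q = 19 - 4q + q^2.
The AVC parabola has its vertex at q = 4/2 = 2, where AVC = 19 - 4·2 + 2^2 = $15.
P = $5 lies below min AVC = $15; no output level covers variable cost.
Best response: produce nothing and absorb the $529 fixed cost.

Shut down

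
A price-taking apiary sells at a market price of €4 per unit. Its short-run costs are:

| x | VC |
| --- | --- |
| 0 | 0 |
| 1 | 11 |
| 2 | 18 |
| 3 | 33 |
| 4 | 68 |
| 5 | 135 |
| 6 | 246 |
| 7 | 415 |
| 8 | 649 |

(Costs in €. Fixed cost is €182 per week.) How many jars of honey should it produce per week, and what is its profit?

x = 0 (shut down); profit = -€182

Tabulate TR − TC: x=0: -182; x=1: -189; x=2: -192; x=3: -203; x=4: -234; x=5: -297; x=6: -404; x=7: -569; x=8: -799.
Profit is highest at x = 0. Equivalently, the lowest AVC in the table is 18/2 ≈ €9 at x = 2, and P = €4 falls below it — price never covers variable cost, so the firm shuts down and loses only its fixed cost.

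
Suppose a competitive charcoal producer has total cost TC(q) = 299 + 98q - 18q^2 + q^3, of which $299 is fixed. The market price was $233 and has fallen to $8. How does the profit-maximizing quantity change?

Output falls from 15 to 0 (the firm shuts down)

AVC = 98 - 18q + q^2, minimized at q = 9 where min AVC = $17. MC = 98 - 36q + 3q^2.
At P = $233 ≥ min AVC, set P = MC on the rising branch: q = 15.
At P = $8 < min AVC = $17, price no longer covers variable cost at any output, so the firm shuts down: q = 0.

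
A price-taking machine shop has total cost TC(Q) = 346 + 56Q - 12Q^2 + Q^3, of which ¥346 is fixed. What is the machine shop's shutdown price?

¥20 per unit

The firm shuts down when price falls below the minimum of average variable cost. AVC = VC/Q = 56 - 12Q + Q^2.
At the minimum of AVC, MC = AVC. MC = 56 - 24Q + 3Q^2; setting MC = AVC gives 2Q^2 - 12Q = 0, so Q = 6. min AVC = 20.
The firm shuts down for any P below ¥20.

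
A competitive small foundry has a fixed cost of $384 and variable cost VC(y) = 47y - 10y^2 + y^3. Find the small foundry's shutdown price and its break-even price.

AVC = 47 - 10y + y^2; minimized at y = 5, giving min AVC = $22. That is the shutdown price.
ATC = 384/y + 47 - 10y + y^2. Setting dATC/dy = −384/y^2 − 10 + 2y = 0 gives y = 8 (since 2·8^3 − 10·8^2 = 384).
min ATC = 384/8 + 47 − 10·8 + 8^2 = $79. That is the break-even price.
Between these two prices the firm operates at a loss; above $79 it earns a profit.

Shutdown price = $22; break-even price = $79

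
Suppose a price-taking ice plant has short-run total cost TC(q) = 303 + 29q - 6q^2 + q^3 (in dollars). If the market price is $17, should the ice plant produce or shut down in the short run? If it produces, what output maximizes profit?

Shut down

From TC, MC = TC'(q) = 29 - 12q + 3q^2 and AVC = VC/q = 29 - 6q + q^2.
AVC is minimized where dAVC/dq = -6 + 2q = 0, at q = 3; min AVC = 29 - 6·3 + 3^2 = $20.
With P < min AVC ($17 < $20), every unit sold adds to the loss.
Shutting down limits the loss to fixed cost, $303.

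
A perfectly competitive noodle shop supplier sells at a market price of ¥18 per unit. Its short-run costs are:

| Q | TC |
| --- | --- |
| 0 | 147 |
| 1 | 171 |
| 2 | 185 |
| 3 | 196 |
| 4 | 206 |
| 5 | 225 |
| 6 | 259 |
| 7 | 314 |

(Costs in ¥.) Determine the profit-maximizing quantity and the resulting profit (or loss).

Profit at each row (π = 18Q − TC): Q=0: -147; Q=1: -153; Q=2: -149; Q=3: -142; Q=4: -134; Q=5: -135; Q=6: -151; Q=7: -188.
Profit is maximized at Q = 4. AVC there is 59/4 = ¥14.75 ≤ P, so producing beats shutting down (which would give -¥147).

Q = 4; profit = -¥134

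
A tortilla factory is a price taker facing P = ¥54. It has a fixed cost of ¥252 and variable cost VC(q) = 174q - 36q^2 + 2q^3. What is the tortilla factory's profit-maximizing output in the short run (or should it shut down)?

Variable cost is VC = 174q - 36q^2 + 2q^3, so AVC = VC/q = 174 - 36q + 2q^2 and MC = dTC/dq = 174 - 72q + 6q^2.
AVC hits its minimum where MC = AVC, at q = 9, giving min AVC = 174 - 36·9 + 2·9^2 = ¥12.
Since P = ¥54 ≥ min AVC = ¥12, price covers variable cost and the firm should produce.
Solving P = MC: 120 - 72q + 6q^2 = 0 ⇒ q = 2 or 10. On the upward-sloping branch, q* = 10.
Check: AVC at q = 10 is ¥14 ≤ P, so revenue covers variable cost.
Profit = P·q − TC = 54·10 − 392 = ¥148.

Produce at q = 10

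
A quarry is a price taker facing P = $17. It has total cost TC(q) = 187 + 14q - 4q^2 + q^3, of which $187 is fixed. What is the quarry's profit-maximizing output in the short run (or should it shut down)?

Strip out fixed cost: VC = 14q - 4q^2 + q^3. Then AVC = 14 - 4q + q^2 and MC = 14 - 8q + 3q^2.
AVC hits its minimum where MC = AVC, at q = 2, giving min AVC = 14 - 4·2 + 2^2 = $10.
Since P = $17 ≥ min AVC = $10, price covers variable cost and the firm should produce.
Solving P = MC: -3 - 8q + 3q^2 = 0 ⇒ q = -1/3 or 3. On the upward-sloping branch, q* = 3.
Check: AVC at q = 3 is $11 ≤ P, so revenue covers variable cost.
Profit = P·q − TC = 17·3 − 220 = -$169, a loss, but smaller than the $187 fixed cost the firm would lose by shutting down.

Produce at q = 3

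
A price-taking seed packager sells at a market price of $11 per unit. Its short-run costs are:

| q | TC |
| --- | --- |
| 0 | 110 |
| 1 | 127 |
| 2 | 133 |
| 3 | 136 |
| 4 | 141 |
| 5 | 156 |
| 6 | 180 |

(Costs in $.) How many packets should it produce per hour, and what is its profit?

Tabulate TR − TC: q=0: -110; q=1: -116; q=2: -111; q=3: -103; q=4: -97; q=5: -101; q=6: -114.
Profit is maximized at q = 4. AVC there is 31/4 = $7.75 ≤ P, so producing beats shutting down (which would give -$110).

q = 4; profit = -$97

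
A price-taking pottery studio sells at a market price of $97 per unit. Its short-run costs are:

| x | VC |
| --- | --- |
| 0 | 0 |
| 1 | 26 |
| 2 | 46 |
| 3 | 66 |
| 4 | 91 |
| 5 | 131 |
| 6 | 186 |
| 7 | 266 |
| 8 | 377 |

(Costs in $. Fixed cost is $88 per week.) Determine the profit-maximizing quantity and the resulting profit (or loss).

x = 7; profit = $325

Compute π = P·x − TC at each output: x=0: -88; x=1: -17; x=2: 60; x=3: 137; x=4: 209; x=5: 266; x=6: 308; x=7: 325; x=8: 311.
Profit is maximized at x = 7. AVC there is 266/7 = $38 ≤ P, so producing beats shutting down (which would give -$88).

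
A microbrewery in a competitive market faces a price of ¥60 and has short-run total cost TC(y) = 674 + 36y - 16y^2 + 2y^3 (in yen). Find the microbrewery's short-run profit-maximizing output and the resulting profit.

Profit = -¥386 at y = 6

AVC = 36 - 16y + 2y^2 has its minimum ¥4 at y = 4; price ¥60 clears that bar, so the firm operates.
With MC = 36 - 32y + 6y^2, P = MC on the upward-sloping part at y* = 6.
TR = 60·6 = 360. TC = 674 + 72 = 746. Profit = 360 − 746 = -¥386.
That loss of ¥386 beats the ¥674 the firm would lose by shutting down; producing recovers ¥288 of fixed cost.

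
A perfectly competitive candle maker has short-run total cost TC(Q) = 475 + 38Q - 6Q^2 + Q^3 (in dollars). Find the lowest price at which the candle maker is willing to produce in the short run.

$29 per unit

Short-run supply begins at min AVC. From VC = 38Q - 6Q^2 + Q^3, AVC = 38 - 6Q + Q^2.
At the minimum of AVC, MC = AVC. MC = 38 - 12Q + 3Q^2; setting MC = AVC gives 2Q^2 - 6Q = 0, so Q = 3. min AVC = 29.
For P < $29 the firm produces nothing.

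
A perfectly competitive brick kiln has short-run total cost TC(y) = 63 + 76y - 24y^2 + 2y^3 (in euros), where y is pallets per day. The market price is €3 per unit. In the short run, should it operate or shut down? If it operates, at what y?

Shut down

Variable cost is VC = 76y - 24y^2 + 2y^3, so AVC = VC/y = 76 - 24y + 2y^2 and MC = dTC/dy = 76 - 48y + 6y^2.
AVC hits its minimum where MC = AVC, at y = 6, giving min AVC = 76 - 24·6 + 2·6^2 = €4.
P = €3 lies below min AVC = €4; no output level covers variable cost.
The firm minimizes its loss by shutting down and losing only its fixed cost of €63.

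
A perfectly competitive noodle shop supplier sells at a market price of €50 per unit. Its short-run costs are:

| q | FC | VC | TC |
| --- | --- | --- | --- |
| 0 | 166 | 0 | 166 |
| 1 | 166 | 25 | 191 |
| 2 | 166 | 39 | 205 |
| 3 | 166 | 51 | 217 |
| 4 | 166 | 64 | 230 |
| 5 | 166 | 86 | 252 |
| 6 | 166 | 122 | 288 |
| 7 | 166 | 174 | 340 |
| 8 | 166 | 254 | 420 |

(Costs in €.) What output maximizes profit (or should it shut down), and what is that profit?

q = 6; profit = €12

Compute π = P·q − TC at each output: q=0: -166; q=1: -141; q=2: -105; q=3: -67; q=4: -30; q=5: -2; q=6: 12; q=7: 10; q=8: -20.
Profit is maximized at q = 6. AVC there is 122/6 = €20.33 ≤ P, so producing beats shutting down (which would give -€166).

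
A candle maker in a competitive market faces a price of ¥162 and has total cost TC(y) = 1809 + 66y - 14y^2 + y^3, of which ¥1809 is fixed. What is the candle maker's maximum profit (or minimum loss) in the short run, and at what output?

Profit = -¥369 at y = 12

AVC = 66 - 14y + y^2 has its minimum ¥17 at y = 7; price ¥162 clears that bar, so the firm operates.
MC = 66 - 28y + 3y^2. Setting P = MC and taking the root on the rising branch gives y* = 12.
TR = 162·12 = 1944. TC = 1809 + 504 = 2313. Profit = 1944 − 2313 = -¥369.
That loss of ¥369 beats the ¥1809 the firm would lose by shutting down; producing recovers ¥1440 of fixed cost.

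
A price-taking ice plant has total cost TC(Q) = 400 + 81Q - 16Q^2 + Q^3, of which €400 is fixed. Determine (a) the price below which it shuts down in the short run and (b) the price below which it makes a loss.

AVC = 81 - 16Q + Q^2; minimized at Q = 8, giving min AVC = €17. That is the shutdown price.
ATC = 400/Q + 81 - 16Q + Q^2. Setting dATC/dQ = −400/Q^2 − 16 + 2Q = 0 gives Q = 10 (since 2·10^3 − 16·10^2 = 400).
min ATC = 400/10 + 81 − 16·10 + 10^2 = €61. That is the break-even price.
For €17 ≤ P < €61 the firm produces at a loss; below €17 it shuts down.

Shutdown price = €17; break-even price = €61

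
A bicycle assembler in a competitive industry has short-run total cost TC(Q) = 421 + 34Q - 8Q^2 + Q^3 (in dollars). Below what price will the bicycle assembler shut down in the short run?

$18 per unit

Short-run supply begins at min AVC. From VC = 34Q - 8Q^2 + Q^3, AVC = 34 - 8Q + Q^2.
At the minimum of AVC, MC = AVC. MC = 34 - 16Q + 3Q^2; setting MC = AVC gives 2Q^2 - 8Q = 0, so Q = 4. min AVC = 18.
So the shutdown price is $18.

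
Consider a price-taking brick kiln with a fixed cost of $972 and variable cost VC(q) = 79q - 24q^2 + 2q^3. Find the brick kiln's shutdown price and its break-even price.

Shutdown price = $7; break-even price = $133

Shutdown price = min AVC. AVC = 79 - 24q + 2q^2, with vertex at q = 6 and minimum $7.
ATC = 972/q + 79 - 24q + 2q^2. Setting dATC/dq = −972/q^2 − 24 + 4q = 0 gives q = 9 (since 4·9^3 − 24·9^2 = 972).
min ATC = 972/9 + 79 − 24·9 + 2·9^2 = $133. That is the break-even price.
Between these two prices the firm operates at a loss; above $133 it earns a profit.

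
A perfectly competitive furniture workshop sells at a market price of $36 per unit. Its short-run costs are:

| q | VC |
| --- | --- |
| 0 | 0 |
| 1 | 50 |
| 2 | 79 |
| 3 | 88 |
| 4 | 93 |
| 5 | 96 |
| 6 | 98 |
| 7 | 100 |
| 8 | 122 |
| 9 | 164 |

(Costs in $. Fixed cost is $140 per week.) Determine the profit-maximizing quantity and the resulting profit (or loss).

Tabulate TR − TC: q=0: -140; q=1: -154; q=2: -147; q=3: -120; q=4: -89; q=5: -56; q=6: -22; q=7: 12; q=8: 26; q=9: 20.
Profit is maximized at q = 8. AVC there is 122/8 = $15.25 ≤ P, so producing beats shutting down (which would give -$140).

q = 8; profit = $26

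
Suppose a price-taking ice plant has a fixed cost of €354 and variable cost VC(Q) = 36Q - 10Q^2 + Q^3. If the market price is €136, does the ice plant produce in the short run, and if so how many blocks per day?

Strip out fixed cost: VC = 36Q - 10Q^2 + Q^3. Then AVC = 36 - 10Q + Q^2 and MC = 36 - 20Q + 3Q^2.
AVC is minimized where dAVC/dQ = -10 + 2Q = 0, at Q = 5; min AVC = 36 - 10·5 + 5^2 = €11.
P = €136 exceeds min AVC = €11, so the firm stays open.
Set P = MC: 136 = 36 - 20Q + 3Q^2 → -100 - 20Q + 3Q^2 = 0. The roots are Q = -10/3 and Q = 10; the profit-maximizing output is on the rising part of MC, so Q* = 10.
Check: AVC at Q = 10 is €36 ≤ P, so revenue covers variable cost.
Profit = P·Q − TC = 136·10 − 714 = €646.

Produce at Q = 10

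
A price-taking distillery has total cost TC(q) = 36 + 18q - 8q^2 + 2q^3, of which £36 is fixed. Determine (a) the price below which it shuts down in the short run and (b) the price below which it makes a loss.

Shutdown price = £10; break-even price = £24

AVC = 18 - 8q + 2q^2; minimized at q = 2, giving min AVC = £10. That is the shutdown price.
ATC = 36/q + 18 - 8q + 2q^2. Setting dATC/dq = −36/q^2 − 8 + 4q = 0 gives q = 3 (since 4·3^3 − 8·3^2 = 36).
min ATC = 36/3 + 18 − 8·3 + 2·3^2 = £24. That is the break-even price.
For £10 ≤ P < £24 the firm produces at a loss; below £10 it shuts down.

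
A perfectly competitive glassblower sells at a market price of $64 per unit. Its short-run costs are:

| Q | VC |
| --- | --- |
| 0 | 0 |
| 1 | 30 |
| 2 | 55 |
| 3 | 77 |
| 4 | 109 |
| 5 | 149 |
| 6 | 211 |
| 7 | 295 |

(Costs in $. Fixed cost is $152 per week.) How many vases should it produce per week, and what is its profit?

Profit at each row (π = 64Q − TC): Q=0: -152; Q=1: -118; Q=2: -79; Q=3: -37; Q=4: -5; Q=5: 19; Q=6: 21; Q=7: 1.
Profit is maximized at Q = 6. AVC there is 211/6 = $35.17 ≤ P, so producing beats shutting down (which would give -$152).

Q = 6; profit = $21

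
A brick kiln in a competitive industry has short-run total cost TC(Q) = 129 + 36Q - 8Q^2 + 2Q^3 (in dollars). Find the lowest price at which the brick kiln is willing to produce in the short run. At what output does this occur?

The shutdown price is the minimum of AVC. VC = 36Q - 8Q^2 + 2Q^3, so AVC = 36 - 8Q + 2Q^2.
At the minimum of AVC, MC = AVC. MC = 36 - 16Q + 6Q^2; setting MC = AVC gives 4Q^2 - 8Q = 0, so Q = 2. min AVC = 28.
So the shutdown price is $28.

$28 per unit, at Q = 2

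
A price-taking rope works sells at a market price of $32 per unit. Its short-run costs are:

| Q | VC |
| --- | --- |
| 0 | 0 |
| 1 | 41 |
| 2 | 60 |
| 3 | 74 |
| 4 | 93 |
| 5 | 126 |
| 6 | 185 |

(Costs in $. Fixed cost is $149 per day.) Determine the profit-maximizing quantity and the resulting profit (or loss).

Compute π = P·Q − TC at each output: Q=0: -149; Q=1: -158; Q=2: -145; Q=3: -127; Q=4: -114; Q=5: -115; Q=6: -142.
Profit is maximized at Q = 4. AVC there is 93/4 = $23.25 ≤ P, so producing beats shutting down (which would give -$149).

Q = 4; profit = -$114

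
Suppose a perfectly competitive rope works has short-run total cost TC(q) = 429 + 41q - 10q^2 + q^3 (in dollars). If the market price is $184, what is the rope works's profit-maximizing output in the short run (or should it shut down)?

Variable cost is VC = 41q - 10q^2 + q^3, so AVC = VC/q = 41 - 10q + q^2 and MC = dTC/dq = 41 - 20q + 3q^2.
AVC is minimized where dAVC/dq = -10 + 2q = 0, at q = 5; min AVC = 41 - 10·5 + 5^2 = $16.
Because $184 ≥ $16, revenue can cover variable cost; the firm operates.
P = MC gives -143 - 20q + 3q^2 = 0, with roots -13/3 and 11. Take the larger (rising MC): q* = 11.
Check: AVC at q = 11 is $52 ≤ P, so revenue covers variable cost.
Profit = P·q − TC = 184·11 − 1001 = $1023.

Produce at q = 11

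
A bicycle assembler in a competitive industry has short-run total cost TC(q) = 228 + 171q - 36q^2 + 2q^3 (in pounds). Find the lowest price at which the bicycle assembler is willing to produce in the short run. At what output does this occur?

The firm shuts down when price falls below the minimum of average variable cost. AVC = VC/q = 171 - 36q + 2q^2.
dAVC/dq = -36 + 4q = 0 gives q = 9. min AVC = 171 - 36·9 + 2·9^2 = 9.
So the shutdown price is £9.

£9 per unit, at q = 9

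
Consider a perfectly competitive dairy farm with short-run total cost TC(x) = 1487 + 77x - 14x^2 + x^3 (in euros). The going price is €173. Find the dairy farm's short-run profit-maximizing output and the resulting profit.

Profit = -€47 at x = 12

AVC = 77 - 14x + x^2; min AVC = €28 at x = 7. Since P = €173 ≥ min AVC, the firm produces.
MC = 77 - 28x + 3x^2. Setting P = MC and taking the root on the rising branch gives x* = 12.
TR = 173·12 = 2076. TC = 1487 + 636 = 2123. Profit = 2076 − 2123 = -€47.
Shutting down would mean losing the fixed cost of €1487, so operating at a loss of €47 is better by €1440.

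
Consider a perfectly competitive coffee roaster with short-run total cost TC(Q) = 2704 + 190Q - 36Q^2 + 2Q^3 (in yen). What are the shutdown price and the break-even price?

AVC = 190 - 36Q + 2Q^2; minimized at Q = 9, giving min AVC = ¥28. That is the shutdown price.
ATC = 2704/Q + 190 - 36Q + 2Q^2. Setting dATC/dQ = −2704/Q^2 − 36 + 4Q = 0 gives Q = 13 (since 4·13^3 − 36·13^2 = 2704).
min ATC = 2704/13 + 190 − 36·13 + 2·13^2 = ¥268. That is the break-even price.
Between these two prices the firm operates at a loss; above ¥268 it earns a profit.

Shutdown price = ¥28; break-even price = ¥268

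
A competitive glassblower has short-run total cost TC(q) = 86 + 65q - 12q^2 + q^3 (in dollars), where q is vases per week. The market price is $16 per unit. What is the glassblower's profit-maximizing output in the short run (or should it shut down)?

Shut down

Variable cost is VC = 65q - 12q^2 + q^3, so AVC = VC/q = 65 - 12q + q^2 and MC = dTC/dq = 65 - 24q + 3q^2.
The AVC parabola has its vertex at q = 12/2 = 6, where AVC = 65 - 12·6 + 6^2 = $29.
With P < min AVC ($16 < $29), every unit sold adds to the loss.
The firm minimizes its loss by shutting down and losing only its fixed cost of $86.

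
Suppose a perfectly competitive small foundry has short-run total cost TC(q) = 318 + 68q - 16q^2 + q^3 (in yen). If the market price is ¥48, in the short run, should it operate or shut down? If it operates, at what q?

Variable cost is VC = 68q - 16q^2 + q^3, so AVC = VC/q = 68 - 16q + q^2 and MC = dTC/dq = 68 - 32q + 3q^2.
The AVC parabola has its vertex at q = 16/2 = 8, where AVC = 68 - 16·8 + 8^2 = ¥4.
P = ¥48 exceeds min AVC = ¥4, so the firm stays open.
Solving P = MC: 20 - 32q + 3q^2 = 0 ⇒ q = 2/3 or 10. On the upward-sloping branch, q* = 10.
Check: AVC at q = 10 is ¥8 ≤ P, so revenue covers variable cost.
Profit = P·q − TC = 48·10 − 398 = ¥82.

Produce at q = 10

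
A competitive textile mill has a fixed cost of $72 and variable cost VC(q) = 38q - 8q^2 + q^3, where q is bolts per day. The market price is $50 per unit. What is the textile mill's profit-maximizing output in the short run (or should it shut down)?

From TC, MC = TC'(q) = 38 - 16q + 3q^2 and AVC = VC/q = 38 - 8q + q^2.
AVC is minimized where dAVC/dq = -8 + 2q = 0, at q = 4; min AVC = 38 - 8·4 + 4^2 = $22.
Because $50 ≥ $22, revenue can cover variable cost; the firm operates.
Solving P = MC: -12 - 16q + 3q^2 = 0 ⇒ q = -2/3 or 6. On the upward-sloping branch, q* = 6.
Check: AVC at q = 6 is $26 ≤ P, so revenue covers variable cost.
Profit = P·q − TC = 50·6 − 228 = $72.

Produce at q = 6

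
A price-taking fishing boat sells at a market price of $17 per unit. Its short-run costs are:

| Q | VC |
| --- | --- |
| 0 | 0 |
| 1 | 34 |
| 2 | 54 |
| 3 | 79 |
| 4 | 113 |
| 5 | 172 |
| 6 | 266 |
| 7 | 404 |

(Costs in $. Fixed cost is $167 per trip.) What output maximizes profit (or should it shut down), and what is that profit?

Q = 0 (shut down); profit = -$167

Profit at each row (π = 17Q − TC): Q=0: -167; Q=1: -184; Q=2: -187; Q=3: -195; Q=4: -212; Q=5: -254; Q=6: -331; Q=7: -452.
Profit is highest at Q = 0. Equivalently, the lowest AVC in the table is 79/3 ≈ $26.33 at Q = 3, and P = $17 falls below it — price never covers variable cost, so the firm shuts down and loses only its fixed cost.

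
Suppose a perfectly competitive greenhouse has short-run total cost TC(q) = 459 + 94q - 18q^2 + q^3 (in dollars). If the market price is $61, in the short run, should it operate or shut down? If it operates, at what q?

Variable cost is VC = 94q - 18q^2 + q^3, so AVC = VC/q = 94 - 18q + q^2 and MC = dTC/dq = 94 - 36q + 3q^2.
AVC hits its minimum where MC = AVC, at q = 9, giving min AVC = 94 - 18·9 + 9^2 = $13.
P = $61 exceeds min AVC = $13, so the firm stays open.
Set P = MC: 61 = 94 - 36q + 3q^2 → 33 - 36q + 3q^2 = 0. The roots are q = 1 and q = 11; the profit-maximizing output is on the rising part of MC, so q* = 11.
Check: AVC at q = 11 is $17 ≤ P, so revenue covers variable cost.
Profit = P·q − TC = 61·11 − 646 = $25.

Produce at q = 11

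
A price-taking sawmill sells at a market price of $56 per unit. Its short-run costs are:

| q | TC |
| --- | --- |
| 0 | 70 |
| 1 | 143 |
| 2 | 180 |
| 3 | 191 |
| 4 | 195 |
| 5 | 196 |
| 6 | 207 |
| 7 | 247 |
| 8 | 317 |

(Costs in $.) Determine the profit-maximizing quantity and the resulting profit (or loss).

Profit at each row (π = 56q − TC): q=0: -70; q=1: -87; q=2: -68; q=3: -23; q=4: 29; q=5: 84; q=6: 129; q=7: 145; q=8: 131.
Profit is maximized at q = 7. AVC there is 177/7 = $25.29 ≤ P, so producing beats shutting down (which would give -$70).

q = 7; profit = $145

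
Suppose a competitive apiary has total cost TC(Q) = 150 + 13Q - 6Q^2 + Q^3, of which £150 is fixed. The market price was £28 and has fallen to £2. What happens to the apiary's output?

AVC = 13 - 6Q + Q^2, minimized at Q = 3 where min AVC = £4. MC = 13 - 12Q + 3Q^2.
With P = £28 above the shutdown price, P = MC gives Q = 5.
At P = £2 < min AVC = £4, price no longer covers variable cost at any output, so the firm shuts down: Q = 0.

Output falls from 5 to 0 (the firm shuts down)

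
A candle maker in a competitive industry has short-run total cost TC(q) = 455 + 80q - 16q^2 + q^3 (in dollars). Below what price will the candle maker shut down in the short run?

$16 per unit

The firm shuts down when price falls below the minimum of average variable cost. AVC = VC/q = 80 - 16q + q^2.
At the minimum of AVC, MC = AVC. MC = 80 - 32q + 3q^2; setting MC = AVC gives 2q^2 - 16q = 0, so q = 8. min AVC = 16.
So the shutdown price is $16.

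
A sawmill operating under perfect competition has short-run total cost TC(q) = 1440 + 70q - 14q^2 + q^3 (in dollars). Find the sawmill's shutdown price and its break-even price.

Shutdown price = $21; break-even price = $166

Shutdown price = min AVC. AVC = 70 - 14q + q^2, with vertex at q = 7 and minimum $21.
ATC = 1440/q + 70 - 14q + q^2. Setting dATC/dq = −1440/q^2 − 14 + 2q = 0 gives q = 12 (since 2·12^3 − 14·12^2 = 1440).
min ATC = 1440/12 + 70 − 14·12 + 12^2 = $166. That is the break-even price.
For $21 ≤ P < $166 the firm produces at a loss; below $21 it shuts down.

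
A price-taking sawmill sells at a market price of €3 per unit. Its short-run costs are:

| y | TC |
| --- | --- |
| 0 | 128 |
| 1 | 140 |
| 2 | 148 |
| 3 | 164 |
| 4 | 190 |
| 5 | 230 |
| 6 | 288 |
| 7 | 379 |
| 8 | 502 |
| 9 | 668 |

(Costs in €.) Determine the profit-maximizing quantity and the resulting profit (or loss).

y = 0 (shut down); profit = -€128

Compute π = P·y − TC at each output: y=0: -128; y=1: -137; y=2: -142; y=3: -155; y=4: -178; y=5: -215; y=6: -270; y=7: -358; y=8: -478; y=9: -641.
Profit is highest at y = 0. Equivalently, the lowest AVC in the table is 20/2 ≈ €10 at y = 2, and P = €3 falls below it — price never covers variable cost, so the firm shuts down and loses only its fixed cost.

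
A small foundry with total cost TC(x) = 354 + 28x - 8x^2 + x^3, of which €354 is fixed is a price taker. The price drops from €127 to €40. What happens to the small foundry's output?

Output falls from 9 to 6

AVC = 28 - 8x + x^2, minimized at x = 4 where min AVC = €12. MC = 28 - 16x + 3x^2.
At P = €127 ≥ min AVC, set P = MC on the rising branch: x = 9.
At P = €40 ≥ min AVC, set P = MC: x = 6. The firm stays open but cuts output.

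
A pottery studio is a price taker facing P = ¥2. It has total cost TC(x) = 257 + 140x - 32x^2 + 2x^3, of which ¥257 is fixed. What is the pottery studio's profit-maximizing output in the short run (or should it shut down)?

Shut down

Strip out fixed cost: VC = 140x - 32x^2 + 2x^3. Then AVC = 140 - 32x + 2x^2 and MC = 140 - 64x + 6x^2.
The AVC parabola has its vertex at x = 32/4 = 8, where AVC = 140 - 32·8 + 2·8^2 = ¥12.
P = ¥2 lies below min AVC = ¥12; no output level covers variable cost.
Shutting down limits the loss to fixed cost, ¥257.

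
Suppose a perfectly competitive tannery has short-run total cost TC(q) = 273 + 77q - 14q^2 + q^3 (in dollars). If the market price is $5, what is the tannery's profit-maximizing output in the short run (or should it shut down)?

Shut down

Strip out fixed cost: VC = 77q - 14q^2 + q^3. Then AVC = 77 - 14q + q^2 and MC = 77 - 28q + 3q^2.
The AVC parabola has its vertex at q = 14/2 = 7, where AVC = 77 - 14·7 + 7^2 = $28.
P = $5 lies below min AVC = $28; no output level covers variable cost.
Best response: produce nothing and absorb the $273 fixed cost.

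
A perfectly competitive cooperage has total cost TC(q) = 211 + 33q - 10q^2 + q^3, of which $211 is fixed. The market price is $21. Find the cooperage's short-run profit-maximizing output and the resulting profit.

AVC = 33 - 10q + q^2 has its minimum $8 at q = 5; price $21 clears that bar, so the firm operates.
With MC = 33 - 20q + 3q^2, P = MC on the upward-sloping part at q* = 6.
TR = 21·6 = 126. TC = 211 + 54 = 265. Profit = 126 − 265 = -$139.
Shutting down would mean losing the fixed cost of $211, so operating at a loss of $139 is better by $72.

Profit = -$139 at q = 6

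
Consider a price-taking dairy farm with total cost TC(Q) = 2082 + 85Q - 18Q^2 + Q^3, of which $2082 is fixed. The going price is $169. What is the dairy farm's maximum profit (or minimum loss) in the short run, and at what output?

AVC = 85 - 18Q + Q^2 has its minimum $4 at Q = 9; price $169 clears that bar, so the firm operates.
MC = 85 - 36Q + 3Q^2. Setting P = MC and taking the root on the rising branch gives Q* = 14.
TR = 169·14 = 2366. TC = 2082 + 406 = 2488. Profit = 2366 − 2488 = -$122.
By producing, the firm covers all variable cost plus $1960 of fixed cost; shutting down would lose the full $2082.

Profit = -$122 at Q = 14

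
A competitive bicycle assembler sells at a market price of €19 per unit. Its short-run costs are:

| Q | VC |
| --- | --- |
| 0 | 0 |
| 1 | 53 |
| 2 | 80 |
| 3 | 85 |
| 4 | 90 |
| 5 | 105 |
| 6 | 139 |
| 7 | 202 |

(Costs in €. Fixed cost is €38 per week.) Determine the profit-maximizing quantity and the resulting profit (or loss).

Tabulate TR − TC: Q=0: -38; Q=1: -72; Q=2: -80; Q=3: -66; Q=4: -52; Q=5: -48; Q=6: -63; Q=7: -107.
Profit is highest at Q = 0. Equivalently, the lowest AVC in the table is 105/5 ≈ €21 at Q = 5, and P = €19 falls below it — price never covers variable cost, so the firm shuts down and loses only its fixed cost.

Q = 0 (shut down); profit = -€38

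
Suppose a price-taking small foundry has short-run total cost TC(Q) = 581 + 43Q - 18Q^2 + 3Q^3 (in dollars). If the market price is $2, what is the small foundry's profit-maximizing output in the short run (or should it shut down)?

Shut down

From TC, MC = TC'(Q) = 43 - 36Q + 9Q^2 and AVC = VC/Q = 43 - 18Q + 3Q^2.
AVC is minimized where dAVC/dQ = -18 + 6Q = 0, at Q = 3; min AVC = 43 - 18·3 + 3·3^2 = $16.
Since P = $2 < min AVC = $16, price fails to cover variable cost at any output.
Shutting down limits the loss to fixed cost, $581.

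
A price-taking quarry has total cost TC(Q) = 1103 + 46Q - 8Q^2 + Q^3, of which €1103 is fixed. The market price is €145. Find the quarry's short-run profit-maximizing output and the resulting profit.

Profit = -€293 at Q = 9

AVC = 46 - 8Q + Q^2 has its minimum €30 at Q = 4; price €145 clears that bar, so the firm operates.
With MC = 46 - 16Q + 3Q^2, P = MC on the upward-sloping part at Q* = 9.
TR = 145·9 = 1305. TC = 1103 + 495 = 1598. Profit = 1305 − 1598 = -€293.
That loss of €293 beats the €1103 the firm would lose by shutting down; producing recovers €810 of fixed cost.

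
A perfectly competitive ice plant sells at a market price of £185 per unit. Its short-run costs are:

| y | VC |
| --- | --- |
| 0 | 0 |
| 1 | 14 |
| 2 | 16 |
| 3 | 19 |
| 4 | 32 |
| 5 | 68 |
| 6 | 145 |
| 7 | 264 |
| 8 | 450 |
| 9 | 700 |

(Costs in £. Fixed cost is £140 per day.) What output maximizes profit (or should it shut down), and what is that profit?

y = 7; profit = £891

Tabulate TR − TC: y=0: -140; y=1: 31; y=2: 214; y=3: 396; y=4: 568; y=5: 717; y=6: 825; y=7: 891; y=8: 890; y=9: 825.
Profit is maximized at y = 7. AVC there is 264/7 = £37.71 ≤ P, so producing beats shutting down (which would give -£140).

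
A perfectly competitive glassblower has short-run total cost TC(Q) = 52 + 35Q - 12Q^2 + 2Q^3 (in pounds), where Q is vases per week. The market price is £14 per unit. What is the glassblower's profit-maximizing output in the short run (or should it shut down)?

Strip out fixed cost: VC = 35Q - 12Q^2 + 2Q^3. Then AVC = 35 - 12Q + 2Q^2 and MC = 35 - 24Q + 6Q^2.
AVC is minimized where dAVC/dQ = -12 + 4Q = 0, at Q = 3; min AVC = 35 - 12·3 + 2·3^2 = £17.
Since P = £14 < min AVC = £17, price fails to cover variable cost at any output.
The firm minimizes its loss by shutting down and losing only its fixed cost of £52.

Shut down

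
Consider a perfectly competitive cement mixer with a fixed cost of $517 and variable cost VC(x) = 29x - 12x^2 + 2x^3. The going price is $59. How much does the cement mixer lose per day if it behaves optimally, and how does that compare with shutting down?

AVC = 29 - 12x + 2x^2; min AVC = $11 at x = 3. Since P = $59 ≥ min AVC, the firm produces.
With MC = 29 - 24x + 6x^2, P = MC on the upward-sloping part at x* = 5.
TR = 59·5 = 295. TC = 517 + 95 = 612. Profit = 295 − 612 = -$317.
By producing, the firm covers all variable cost plus $200 of fixed cost; shutting down would lose the full $517.

Profit = -$317 at x = 5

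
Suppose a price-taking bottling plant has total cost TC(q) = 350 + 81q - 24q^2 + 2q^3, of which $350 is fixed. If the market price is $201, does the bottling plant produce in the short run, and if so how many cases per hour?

Produce at q = 10

Variable cost is VC = 81q - 24q^2 + 2q^3, so AVC = VC/q = 81 - 24q + 2q^2 and MC = dTC/dq = 81 - 48q + 6q^2.
AVC hits its minimum where MC = AVC, at q = 6, giving min AVC = 81 - 24·6 + 2·6^2 = $9.
P = $201 exceeds min AVC = $9, so the firm stays open.
P = MC gives -120 - 48q + 6q^2 = 0, with roots -2 and 10. Take the larger (rising MC): q* = 10.
Check: AVC at q = 10 is $41 ≤ P, so revenue covers variable cost.
Profit = P·q − TC = 201·10 − 760 = $1250.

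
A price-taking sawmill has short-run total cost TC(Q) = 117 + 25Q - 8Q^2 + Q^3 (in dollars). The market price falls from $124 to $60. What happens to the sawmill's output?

Output falls from 9 to 7

AVC = 25 - 8Q + Q^2, minimized at Q = 4 where min AVC = $9. MC = 25 - 16Q + 3Q^2.
With P = $124 above the shutdown price, P = MC gives Q = 9.
At P = $60 ≥ min AVC, set P = MC: Q = 7. The firm stays open but cuts output.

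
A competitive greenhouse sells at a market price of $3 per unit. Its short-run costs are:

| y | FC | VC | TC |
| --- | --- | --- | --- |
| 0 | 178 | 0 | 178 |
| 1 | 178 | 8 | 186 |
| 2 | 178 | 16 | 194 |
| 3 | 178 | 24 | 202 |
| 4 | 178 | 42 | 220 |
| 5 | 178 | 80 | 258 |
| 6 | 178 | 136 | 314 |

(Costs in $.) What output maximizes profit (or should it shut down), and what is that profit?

Tabulate TR − TC: y=0: -178; y=1: -183; y=2: -188; y=3: -193; y=4: -208; y=5: -243; y=6: -296.
Profit is highest at y = 0. Equivalently, the lowest AVC in the table is 8/1 ≈ $8 at y = 1, and P = $3 falls below it — price never covers variable cost, so the firm shuts down and loses only its fixed cost.

y = 0 (shut down); profit = -$178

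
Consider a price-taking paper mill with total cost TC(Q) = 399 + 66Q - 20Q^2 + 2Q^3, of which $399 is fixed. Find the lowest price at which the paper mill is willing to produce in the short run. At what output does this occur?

The firm shuts down when price falls below the minimum of average variable cost. AVC = VC/Q = 66 - 20Q + 2Q^2.
dAVC/dQ = -20 + 4Q = 0 gives Q = 5. min AVC = 66 - 20·5 + 2·5^2 = 16.
So the shutdown price is $16.

$16 per unit, at Q = 5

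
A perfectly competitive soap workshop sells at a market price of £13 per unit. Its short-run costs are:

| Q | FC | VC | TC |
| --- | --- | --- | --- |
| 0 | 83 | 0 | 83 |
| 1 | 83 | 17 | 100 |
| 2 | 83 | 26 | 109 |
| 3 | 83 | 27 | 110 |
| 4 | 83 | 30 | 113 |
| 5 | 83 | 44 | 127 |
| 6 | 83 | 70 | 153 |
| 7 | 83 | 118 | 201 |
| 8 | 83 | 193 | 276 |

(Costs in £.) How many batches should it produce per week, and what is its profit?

Compute π = P·Q − TC at each output: Q=0: -83; Q=1: -87; Q=2: -83; Q=3: -71; Q=4: -61; Q=5: -62; Q=6: -75; Q=7: -110; Q=8: -172.
Profit is maximized at Q = 4. AVC there is 30/4 = £7.50 ≤ P, so producing beats shutting down (which would give -£83).

Q = 4; profit = -£61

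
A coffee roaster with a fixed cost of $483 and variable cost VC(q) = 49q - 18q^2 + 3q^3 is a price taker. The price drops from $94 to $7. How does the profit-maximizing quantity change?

AVC = 49 - 18q + 3q^2, minimized at q = 3 where min AVC = $22. MC = 49 - 36q + 9q^2.
With P = $94 above the shutdown price, P = MC gives q = 5.
At P = $7 < min AVC = $22, price no longer covers variable cost at any output, so the firm shuts down: q = 0.

Output falls from 5 to 0 (the firm shuts down)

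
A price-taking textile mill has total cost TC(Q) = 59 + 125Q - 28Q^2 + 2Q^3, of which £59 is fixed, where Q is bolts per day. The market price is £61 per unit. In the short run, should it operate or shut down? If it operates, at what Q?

Strip out fixed cost: VC = 125Q - 28Q^2 + 2Q^3. Then AVC = 125 - 28Q + 2Q^2 and MC = 125 - 56Q + 6Q^2.
The AVC parabola has its vertex at Q = 28/4 = 7, where AVC = 125 - 28·7 + 2·7^2 = £27.
P = £61 exceeds min AVC = £27, so the firm stays open.
P = MC gives 64 - 56Q + 6Q^2 = 0, with roots 4/3 and 8. Take the larger (rising MC): Q* = 8.
Check: AVC at Q = 8 is £29 ≤ P, so revenue covers variable cost.
Profit = P·Q − TC = 61·8 − 291 = £197.

Produce at Q = 8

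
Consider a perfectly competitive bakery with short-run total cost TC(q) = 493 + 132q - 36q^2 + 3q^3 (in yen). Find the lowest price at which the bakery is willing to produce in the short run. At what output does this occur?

Short-run supply begins at min AVC. From VC = 132q - 36q^2 + 3q^3, AVC = 132 - 36q + 3q^2.
dAVC/dq = -36 + 6q = 0 gives q = 6. min AVC = 132 - 36·6 + 3·6^2 = 24.
The firm shuts down for any P below ¥24.

¥24 per unit, at q = 6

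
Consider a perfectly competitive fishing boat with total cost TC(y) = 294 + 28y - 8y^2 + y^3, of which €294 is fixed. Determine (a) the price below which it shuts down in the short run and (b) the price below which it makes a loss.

AVC = 28 - 8y + y^2; minimized at y = 4, giving min AVC = €12. That is the shutdown price.
ATC = 294/y + 28 - 8y + y^2. Setting dATC/dy = −294/y^2 − 8 + 2y = 0 gives y = 7 (since 2·7^3 − 8·7^2 = 294).
min ATC = 294/7 + 28 − 8·7 + 7^2 = €63. That is the break-even price.
Between these two prices the firm operates at a loss; above €63 it earns a profit.

Shutdown price = €12; break-even price = €63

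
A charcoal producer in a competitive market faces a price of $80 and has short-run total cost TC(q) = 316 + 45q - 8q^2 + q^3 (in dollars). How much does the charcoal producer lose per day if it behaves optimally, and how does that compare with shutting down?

Profit = -$22 at q = 7

AVC = 45 - 8q + q^2 has its minimum $29 at q = 4; price $80 clears that bar, so the firm operates.
With MC = 45 - 16q + 3q^2, P = MC on the upward-sloping part at q* = 7.
TR = 80·7 = 560. TC = 316 + 266 = 582. Profit = 560 − 582 = -$22.
By producing, the firm covers all variable cost plus $294 of fixed cost; shutting down would lose the full $316.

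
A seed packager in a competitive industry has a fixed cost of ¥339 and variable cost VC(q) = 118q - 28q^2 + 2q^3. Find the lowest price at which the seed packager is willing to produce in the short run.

The firm shuts down when price falls below the minimum of average variable cost. AVC = VC/q = 118 - 28q + 2q^2.
dAVC/dq = -28 + 4q = 0 gives q = 7. min AVC = 118 - 28·7 + 2·7^2 = 20.
The firm shuts down for any P below ¥20.

¥20 per unit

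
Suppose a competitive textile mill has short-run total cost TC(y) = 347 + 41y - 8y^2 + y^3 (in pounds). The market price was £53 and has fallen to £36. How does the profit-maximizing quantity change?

MC = 41 - 16y + 3y^2; the shutdown threshold is min AVC = £25 (at y = 4).
With P = £53 above the shutdown price, P = MC gives y = 6.
At P = £36 ≥ min AVC, set P = MC: y = 5. The firm stays open but cuts output.

Output falls from 6 to 5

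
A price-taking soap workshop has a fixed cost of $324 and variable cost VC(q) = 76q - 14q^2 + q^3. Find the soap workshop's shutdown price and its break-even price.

Shutdown price = $27; break-even price = $67

Shutdown price = min AVC. AVC = 76 - 14q + q^2, with vertex at q = 7 and minimum $27.
ATC = 324/q + 76 - 14q + q^2. Setting dATC/dq = −324/q^2 − 14 + 2q = 0 gives q = 9 (since 2·9^3 − 14·9^2 = 324).
min ATC = 324/9 + 76 − 14·9 + 9^2 = $67. That is the break-even price.
Between these two prices the firm operates at a loss; above $67 it earns a profit.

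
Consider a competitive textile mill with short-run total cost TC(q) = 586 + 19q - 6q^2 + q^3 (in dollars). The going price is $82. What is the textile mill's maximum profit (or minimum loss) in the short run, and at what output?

Profit = -$194 at q = 7

AVC = 19 - 6q + q^2 has its minimum $10 at q = 3; price $82 clears that bar, so the firm operates.
With MC = 19 - 12q + 3q^2, P = MC on the upward-sloping part at q* = 7.
TR = 82·7 = 574. TC = 586 + 182 = 768. Profit = 574 − 768 = -$194.
By producing, the firm covers all variable cost plus $392 of fixed cost; shutting down would lose the full $586.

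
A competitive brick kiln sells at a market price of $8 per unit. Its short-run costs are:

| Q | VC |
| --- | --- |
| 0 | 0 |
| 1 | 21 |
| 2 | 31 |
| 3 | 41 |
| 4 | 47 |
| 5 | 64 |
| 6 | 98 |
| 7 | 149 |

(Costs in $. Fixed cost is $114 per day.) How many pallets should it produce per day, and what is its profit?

Q = 0 (shut down); profit = -$114

Tabulate TR − TC: Q=0: -114; Q=1: -127; Q=2: -129; Q=3: -131; Q=4: -129; Q=5: -138; Q=6: -164; Q=7: -207.
Profit is highest at Q = 0. Equivalently, the lowest AVC in the table is 47/4 ≈ $11.75 at Q = 4, and P = $8 falls below it — price never covers variable cost, so the firm shuts down and loses only its fixed cost.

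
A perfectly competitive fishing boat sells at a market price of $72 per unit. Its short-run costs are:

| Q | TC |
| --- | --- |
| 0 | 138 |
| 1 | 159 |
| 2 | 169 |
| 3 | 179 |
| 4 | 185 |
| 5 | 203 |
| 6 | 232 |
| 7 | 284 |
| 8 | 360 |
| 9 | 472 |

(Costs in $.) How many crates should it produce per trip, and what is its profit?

Q = 7; profit = $220

Profit at each row (π = 72Q − TC): Q=0: -138; Q=1: -87; Q=2: -25; Q=3: 37; Q=4: 103; Q=5: 157; Q=6: 200; Q=7: 220; Q=8: 216; Q=9: 176.
Profit is maximized at Q = 7. AVC there is 146/7 = $20.86 ≤ P, so producing beats shutting down (which would give -$138).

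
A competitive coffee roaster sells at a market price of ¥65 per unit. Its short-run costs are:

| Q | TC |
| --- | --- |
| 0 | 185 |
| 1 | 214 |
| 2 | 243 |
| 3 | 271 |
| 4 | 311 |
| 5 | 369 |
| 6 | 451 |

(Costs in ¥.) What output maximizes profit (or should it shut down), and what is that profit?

Q = 5; profit = -¥44

Compute π = P·Q − TC at each output: Q=0: -185; Q=1: -149; Q=2: -113; Q=3: -76; Q=4: -51; Q=5: -44; Q=6: -61.
Profit is maximized at Q = 5. AVC there is 184/5 = ¥36.80 ≤ P, so producing beats shutting down (which would give -¥185).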